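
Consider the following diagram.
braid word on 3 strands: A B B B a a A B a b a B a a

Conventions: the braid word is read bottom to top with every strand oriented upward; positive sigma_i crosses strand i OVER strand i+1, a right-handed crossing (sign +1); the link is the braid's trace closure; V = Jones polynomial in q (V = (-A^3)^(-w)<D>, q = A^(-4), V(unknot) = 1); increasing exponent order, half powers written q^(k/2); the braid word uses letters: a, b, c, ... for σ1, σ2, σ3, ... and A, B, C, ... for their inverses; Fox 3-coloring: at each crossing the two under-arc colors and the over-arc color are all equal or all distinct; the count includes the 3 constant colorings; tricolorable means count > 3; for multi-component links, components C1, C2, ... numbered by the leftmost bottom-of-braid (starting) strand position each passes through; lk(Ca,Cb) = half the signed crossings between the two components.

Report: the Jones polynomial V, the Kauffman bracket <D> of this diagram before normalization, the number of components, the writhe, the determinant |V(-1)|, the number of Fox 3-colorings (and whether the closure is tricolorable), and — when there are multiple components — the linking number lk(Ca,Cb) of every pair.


V(q) = -q^-3 + q^-2 - q^-1 + 3 - q + q^2 - q^3
bracket: -A^-12 + A^-8 - A^-4 + 3 - A^4 + A^8 - A^12, w = 0
1 component, writhe 0, over 14 crossings
det 9, colorings 27 of 3^14 — tricolorable
observation: palindromic: swapping q for 1/q fixes V


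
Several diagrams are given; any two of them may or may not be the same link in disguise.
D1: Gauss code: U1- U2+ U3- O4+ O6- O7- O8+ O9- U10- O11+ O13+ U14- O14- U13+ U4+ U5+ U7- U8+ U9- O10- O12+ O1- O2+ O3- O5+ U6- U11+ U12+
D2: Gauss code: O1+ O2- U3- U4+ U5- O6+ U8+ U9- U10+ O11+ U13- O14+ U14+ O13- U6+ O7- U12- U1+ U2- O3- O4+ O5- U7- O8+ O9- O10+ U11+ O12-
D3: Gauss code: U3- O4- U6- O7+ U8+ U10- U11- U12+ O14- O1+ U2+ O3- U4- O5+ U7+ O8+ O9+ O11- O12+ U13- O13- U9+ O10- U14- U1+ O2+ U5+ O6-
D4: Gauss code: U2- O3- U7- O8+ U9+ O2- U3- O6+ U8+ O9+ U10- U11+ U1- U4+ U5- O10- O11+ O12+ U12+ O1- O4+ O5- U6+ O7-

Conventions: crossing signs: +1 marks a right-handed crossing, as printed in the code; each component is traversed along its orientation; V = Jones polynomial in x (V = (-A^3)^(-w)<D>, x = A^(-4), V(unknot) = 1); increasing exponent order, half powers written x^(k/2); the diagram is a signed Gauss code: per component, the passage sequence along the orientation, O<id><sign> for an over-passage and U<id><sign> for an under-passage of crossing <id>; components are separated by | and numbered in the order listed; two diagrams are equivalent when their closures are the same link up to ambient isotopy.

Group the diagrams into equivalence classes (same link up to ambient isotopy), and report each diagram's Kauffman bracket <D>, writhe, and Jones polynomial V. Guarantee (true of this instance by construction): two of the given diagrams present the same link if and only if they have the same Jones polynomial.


equivalence classes: {D1} | {D2, D3, D4}
D1 (bracket A^-8 - A^-4 + 1 - A^4 + A^8; 14 crossings at w = 0): V = x^-2 - x^-1 + 1 - x + x^2
V(D2) = -x^-3 + 2x^-2 - 2x^-1 + 3 - 2x + 2x^2 - x^3  (w 0, c 14, <D> = -A^-12 + 2A^-8 - 2A^-4 + 3 - 2A^4 + 2A^8 - A^12)
D3 (bracket -A^-12 + 2A^-8 - 2A^-4 + 3 - 2A^4 + 2A^8 - A^12; 14 crossings at w = 0): V = -x^-3 + 2x^-2 - 2x^-1 + 3 - 2x + 2x^2 - x^3
V(D4) = -x^-3 + 2x^-2 - 2x^-1 + 3 - 2x + 2x^2 - x^3  (w 0, c 12, <D> = -A^-12 + 2A^-8 - 2A^-4 + 3 - 2A^4 + 2A^8 - A^12)
key observation: 2 values of V(x) split the 4 diagrams


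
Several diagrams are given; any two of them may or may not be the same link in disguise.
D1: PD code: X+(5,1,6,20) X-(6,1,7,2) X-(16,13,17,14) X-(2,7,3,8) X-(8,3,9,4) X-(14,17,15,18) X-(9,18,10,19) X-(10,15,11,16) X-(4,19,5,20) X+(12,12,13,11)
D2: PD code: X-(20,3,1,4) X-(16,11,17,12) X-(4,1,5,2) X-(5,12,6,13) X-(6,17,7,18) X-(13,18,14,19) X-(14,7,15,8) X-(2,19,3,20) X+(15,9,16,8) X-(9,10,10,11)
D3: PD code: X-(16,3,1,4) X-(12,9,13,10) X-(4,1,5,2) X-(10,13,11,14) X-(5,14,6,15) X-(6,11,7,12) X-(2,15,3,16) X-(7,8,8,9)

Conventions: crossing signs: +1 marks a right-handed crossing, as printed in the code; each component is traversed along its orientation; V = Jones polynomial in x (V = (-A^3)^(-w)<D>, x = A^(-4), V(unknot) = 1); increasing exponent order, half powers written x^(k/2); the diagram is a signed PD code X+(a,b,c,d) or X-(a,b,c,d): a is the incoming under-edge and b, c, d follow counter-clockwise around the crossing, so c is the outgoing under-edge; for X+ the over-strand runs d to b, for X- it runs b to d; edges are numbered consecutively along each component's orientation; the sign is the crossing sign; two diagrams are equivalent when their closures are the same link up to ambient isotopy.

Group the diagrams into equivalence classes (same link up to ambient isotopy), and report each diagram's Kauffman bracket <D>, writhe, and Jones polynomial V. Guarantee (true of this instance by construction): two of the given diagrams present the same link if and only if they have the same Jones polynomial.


classes: {D1, D2, D3}
V(D1) = x^-8 - 2x^-7 + x^-6 - 2x^-5 + 2x^-4 + x^-2  [10 crossings, <D> = A^-10 + 2A^-2 - 2A^2 + A^6 - 2A^10 + A^14, w = -6]
D2 (bracket A^-16 + 2A^-8 - 2A^-4 + 1 - 2A^4 + A^8; 10 crossings at w = -8): V = x^-8 - 2x^-7 + x^-6 - 2x^-5 + 2x^-4 + x^-2
V(D3) = x^-8 - 2x^-7 + x^-6 - 2x^-5 + 2x^-4 + x^-2  (w -8, c 8, <D> = A^-16 + 2A^-8 - 2A^-4 + 1 - 2A^4 + A^8)
insight: all 3 diagrams share one V(x), hence one class


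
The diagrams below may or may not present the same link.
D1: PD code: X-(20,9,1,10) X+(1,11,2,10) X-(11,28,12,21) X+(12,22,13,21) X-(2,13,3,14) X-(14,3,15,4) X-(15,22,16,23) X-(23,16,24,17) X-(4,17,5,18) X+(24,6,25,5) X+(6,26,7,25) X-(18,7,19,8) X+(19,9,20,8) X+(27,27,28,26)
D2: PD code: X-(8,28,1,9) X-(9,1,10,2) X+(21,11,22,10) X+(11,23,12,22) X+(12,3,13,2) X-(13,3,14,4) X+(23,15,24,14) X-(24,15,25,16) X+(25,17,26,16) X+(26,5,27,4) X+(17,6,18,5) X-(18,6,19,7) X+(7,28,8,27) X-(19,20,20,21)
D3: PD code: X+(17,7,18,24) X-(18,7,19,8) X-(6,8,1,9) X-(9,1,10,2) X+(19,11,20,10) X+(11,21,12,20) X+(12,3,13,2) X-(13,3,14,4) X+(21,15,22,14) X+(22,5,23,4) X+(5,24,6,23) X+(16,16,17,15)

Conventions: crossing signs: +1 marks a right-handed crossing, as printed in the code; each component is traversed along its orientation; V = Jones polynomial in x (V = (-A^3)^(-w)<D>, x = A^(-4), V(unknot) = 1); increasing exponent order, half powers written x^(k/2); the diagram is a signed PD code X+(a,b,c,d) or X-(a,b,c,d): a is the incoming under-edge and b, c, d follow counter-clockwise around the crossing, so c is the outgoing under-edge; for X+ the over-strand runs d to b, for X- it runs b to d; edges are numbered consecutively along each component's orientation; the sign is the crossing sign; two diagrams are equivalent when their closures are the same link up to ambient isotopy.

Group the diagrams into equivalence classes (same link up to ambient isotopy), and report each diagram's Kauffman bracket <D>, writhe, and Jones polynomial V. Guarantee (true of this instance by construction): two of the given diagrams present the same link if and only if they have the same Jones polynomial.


equivalence classes: {D1} | {D2, D3}
D1 (bracket -2A^-4 + 1 - 2A^4 + A^8 - A^12 + A^16; 14 crossings at w = -2): V = x^(-11/2) - x^(-9/2) + x^(-7/2) - 2x^(-5/2) + x^(-3/2) - 2x^(-1/2)
D2 (bracket A^-12 - A^-4 - 1 - A^4; 14 crossings at w = +2): V = -x^(1/2) - x^(3/2) - x^(5/2) + x^(9/2)
V(D3) = -x^(1/2) - x^(3/2) - x^(5/2) + x^(9/2)  [12 crossings, <D> = A^-6 - A^2 - A^6 - A^10, w = +4]
key observation: 2 values of V(x) split the 3 diagrams


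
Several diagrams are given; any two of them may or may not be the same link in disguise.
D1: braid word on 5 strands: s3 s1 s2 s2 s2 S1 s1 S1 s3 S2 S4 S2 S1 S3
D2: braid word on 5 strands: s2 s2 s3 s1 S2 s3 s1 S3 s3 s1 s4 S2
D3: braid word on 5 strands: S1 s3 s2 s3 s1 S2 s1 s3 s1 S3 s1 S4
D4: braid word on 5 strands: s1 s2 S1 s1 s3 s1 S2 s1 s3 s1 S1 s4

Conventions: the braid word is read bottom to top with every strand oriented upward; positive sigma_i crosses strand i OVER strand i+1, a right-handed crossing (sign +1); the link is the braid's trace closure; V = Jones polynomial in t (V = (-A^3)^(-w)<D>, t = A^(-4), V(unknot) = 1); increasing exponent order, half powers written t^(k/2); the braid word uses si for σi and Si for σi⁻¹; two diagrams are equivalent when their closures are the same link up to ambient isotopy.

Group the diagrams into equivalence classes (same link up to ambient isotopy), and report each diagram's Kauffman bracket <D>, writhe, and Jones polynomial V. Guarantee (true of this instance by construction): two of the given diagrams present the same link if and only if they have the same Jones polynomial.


grouping into links: {D1} | {D2, D3, D4}
V(D1) = 1  (w 0, c 14, <D> = 1)
V(D2) = t - t^2 + 2t^3 - t^4 + t^5 - t^6  (w +6, c 12, <D> = -A^-6 + A^-2 - A^2 + 2A^6 - A^10 + A^14)
D3 (bracket -A^-12 + A^-8 - A^-4 + 2 - A^4 + A^8; 12 crossings at w = +4): V = t - t^2 + 2t^3 - t^4 + t^5 - t^6
V(D4) = t - t^2 + 2t^3 - t^4 + t^5 - t^6  [12 crossings, <D> = -A^-6 + A^-2 - A^2 + 2A^6 - A^10 + A^14, w = +6]
why: 2 classes among 4 diagrams; unequal V(t) rules out equality


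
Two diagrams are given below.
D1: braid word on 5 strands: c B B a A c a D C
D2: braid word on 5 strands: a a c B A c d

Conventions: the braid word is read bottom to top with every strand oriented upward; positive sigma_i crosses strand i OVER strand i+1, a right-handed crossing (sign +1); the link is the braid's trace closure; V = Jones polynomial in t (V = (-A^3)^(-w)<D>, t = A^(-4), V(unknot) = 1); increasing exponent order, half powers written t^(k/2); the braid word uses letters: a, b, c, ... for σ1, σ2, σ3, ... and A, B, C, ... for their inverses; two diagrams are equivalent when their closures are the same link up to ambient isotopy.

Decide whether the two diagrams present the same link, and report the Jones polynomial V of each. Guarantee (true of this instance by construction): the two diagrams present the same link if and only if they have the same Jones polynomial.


equivalent: no
V(D1) = -t^(-5/2) - t^(-1/2)  (w -1, c 9, <D> = A^-1 + A^7)
D2 (bracket A^-1 + A^7; 7 crossings at w = +3): V = -t^(1/2) - t^(5/2)
why: 2 values of V(t) split the 2 diagrams


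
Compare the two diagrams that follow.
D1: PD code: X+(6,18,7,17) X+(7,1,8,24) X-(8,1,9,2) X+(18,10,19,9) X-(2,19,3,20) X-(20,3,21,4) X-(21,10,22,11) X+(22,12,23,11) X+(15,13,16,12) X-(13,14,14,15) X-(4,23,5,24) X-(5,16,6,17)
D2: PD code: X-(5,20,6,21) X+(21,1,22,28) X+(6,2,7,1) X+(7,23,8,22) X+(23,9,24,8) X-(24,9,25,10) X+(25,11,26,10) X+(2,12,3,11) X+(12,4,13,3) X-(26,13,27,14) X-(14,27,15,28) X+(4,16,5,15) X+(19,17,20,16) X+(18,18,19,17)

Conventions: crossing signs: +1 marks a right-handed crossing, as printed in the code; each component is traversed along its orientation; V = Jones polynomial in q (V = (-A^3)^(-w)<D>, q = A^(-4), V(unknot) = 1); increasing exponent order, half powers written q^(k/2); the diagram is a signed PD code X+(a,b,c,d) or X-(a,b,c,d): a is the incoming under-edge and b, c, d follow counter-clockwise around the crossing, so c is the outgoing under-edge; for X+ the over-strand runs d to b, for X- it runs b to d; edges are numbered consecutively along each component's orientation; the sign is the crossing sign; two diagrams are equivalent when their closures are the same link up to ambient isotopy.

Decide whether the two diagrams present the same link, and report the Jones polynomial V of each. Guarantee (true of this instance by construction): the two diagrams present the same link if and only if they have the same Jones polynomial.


equivalent: no
D1 (bracket A^-2 + A^6 - A^10; 12 crossings at w = -2): V = -q^-4 + q^-3 + q^-1
D2 (bracket -A^-6 + A^-2 - A^2 + 2A^6 - A^10 + A^14; 14 crossings at w = +6): V = q - q^2 + 2q^3 - q^4 + q^5 - q^6
key observation: 2 values of V(q) split the 2 diagrams


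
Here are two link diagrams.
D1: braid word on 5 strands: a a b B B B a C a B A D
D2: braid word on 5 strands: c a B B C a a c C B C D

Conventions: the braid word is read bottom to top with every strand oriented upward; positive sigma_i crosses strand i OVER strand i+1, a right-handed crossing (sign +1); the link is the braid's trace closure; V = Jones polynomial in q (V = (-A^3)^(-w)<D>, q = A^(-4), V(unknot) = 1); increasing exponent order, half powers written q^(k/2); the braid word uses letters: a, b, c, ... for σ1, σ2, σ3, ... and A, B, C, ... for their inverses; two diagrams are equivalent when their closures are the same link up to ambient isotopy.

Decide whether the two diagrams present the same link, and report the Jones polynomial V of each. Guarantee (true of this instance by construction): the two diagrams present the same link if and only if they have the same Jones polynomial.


equivalent: yes
V(D1) = -q^-3 + 2q^-2 - 2q^-1 + 3 - 2q + 2q^2 - q^3  (w -2, c 12, <D> = -A^-18 + 2A^-14 - 2A^-10 + 3A^-6 - 2A^-2 + 2A^2 - A^6)
D2 (bracket -A^-18 + 2A^-14 - 2A^-10 + 3A^-6 - 2A^-2 + 2A^2 - A^6; 12 crossings at w = -2): V = -q^-3 + 2q^-2 - 2q^-1 + 3 - 2q + 2q^2 - q^3
why: one V(q) for all 2 diagrams — one class (guaranteed)


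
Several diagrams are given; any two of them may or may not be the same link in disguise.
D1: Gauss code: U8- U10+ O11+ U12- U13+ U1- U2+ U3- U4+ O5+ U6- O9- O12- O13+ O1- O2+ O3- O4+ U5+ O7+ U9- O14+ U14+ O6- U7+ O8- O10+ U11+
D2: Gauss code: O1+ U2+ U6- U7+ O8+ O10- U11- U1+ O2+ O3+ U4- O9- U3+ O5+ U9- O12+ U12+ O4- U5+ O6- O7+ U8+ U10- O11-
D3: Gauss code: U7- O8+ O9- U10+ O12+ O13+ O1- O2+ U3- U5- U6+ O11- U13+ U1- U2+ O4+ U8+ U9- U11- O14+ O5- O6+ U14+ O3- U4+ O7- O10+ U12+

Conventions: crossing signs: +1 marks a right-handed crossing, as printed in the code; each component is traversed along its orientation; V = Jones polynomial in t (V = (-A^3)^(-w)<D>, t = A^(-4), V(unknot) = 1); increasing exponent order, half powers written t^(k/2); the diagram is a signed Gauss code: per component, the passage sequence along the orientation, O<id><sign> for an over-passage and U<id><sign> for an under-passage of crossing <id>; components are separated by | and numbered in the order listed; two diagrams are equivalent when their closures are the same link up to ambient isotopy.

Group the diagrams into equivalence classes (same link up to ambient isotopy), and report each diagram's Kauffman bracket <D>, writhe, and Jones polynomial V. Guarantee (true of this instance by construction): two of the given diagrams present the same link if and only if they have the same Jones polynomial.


equivalence classes: {D1, D2, D3}
D1 (bracket A^-2 - A^2 + A^6 - A^10 + A^14; 14 crossings at w = +2): V = t^-2 - t^-1 + 1 - t + t^2
D2 (bracket A^-2 - A^2 + A^6 - A^10 + A^14; 12 crossings at w = +2): V = t^-2 - t^-1 + 1 - t + t^2
D3 (bracket A^-2 - A^2 + A^6 - A^10 + A^14; 14 crossings at w = +2): V = t^-2 - t^-1 + 1 - t + t^2
key observation: one V(t) for all 3 diagrams — one class (guaranteed)


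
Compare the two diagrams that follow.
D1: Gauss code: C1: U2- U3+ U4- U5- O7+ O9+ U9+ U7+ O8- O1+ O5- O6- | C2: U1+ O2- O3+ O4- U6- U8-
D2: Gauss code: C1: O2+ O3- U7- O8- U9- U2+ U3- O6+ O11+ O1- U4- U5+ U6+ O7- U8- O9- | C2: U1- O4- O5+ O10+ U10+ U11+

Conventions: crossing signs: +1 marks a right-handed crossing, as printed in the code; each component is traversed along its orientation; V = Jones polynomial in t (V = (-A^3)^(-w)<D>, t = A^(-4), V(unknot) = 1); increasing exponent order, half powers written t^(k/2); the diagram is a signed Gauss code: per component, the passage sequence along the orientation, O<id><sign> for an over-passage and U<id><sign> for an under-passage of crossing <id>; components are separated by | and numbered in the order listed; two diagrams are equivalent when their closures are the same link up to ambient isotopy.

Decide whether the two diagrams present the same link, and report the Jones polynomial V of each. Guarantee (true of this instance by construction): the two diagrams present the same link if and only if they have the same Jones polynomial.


equivalent: no
V(D1) = -t^(-5/2) - t^(-1/2)  (w -1, c 9, <D> = A^-1 + A^7)
V(D2) = t^(-9/2) - t^(-5/2) - t^(-3/2) - t^(-1/2)  [11 crossings, <D> = A^-1 + A^3 + A^7 - A^15, w = -1]
key observation: 2 classes among 2 diagrams; unequal V(t) rules out equality


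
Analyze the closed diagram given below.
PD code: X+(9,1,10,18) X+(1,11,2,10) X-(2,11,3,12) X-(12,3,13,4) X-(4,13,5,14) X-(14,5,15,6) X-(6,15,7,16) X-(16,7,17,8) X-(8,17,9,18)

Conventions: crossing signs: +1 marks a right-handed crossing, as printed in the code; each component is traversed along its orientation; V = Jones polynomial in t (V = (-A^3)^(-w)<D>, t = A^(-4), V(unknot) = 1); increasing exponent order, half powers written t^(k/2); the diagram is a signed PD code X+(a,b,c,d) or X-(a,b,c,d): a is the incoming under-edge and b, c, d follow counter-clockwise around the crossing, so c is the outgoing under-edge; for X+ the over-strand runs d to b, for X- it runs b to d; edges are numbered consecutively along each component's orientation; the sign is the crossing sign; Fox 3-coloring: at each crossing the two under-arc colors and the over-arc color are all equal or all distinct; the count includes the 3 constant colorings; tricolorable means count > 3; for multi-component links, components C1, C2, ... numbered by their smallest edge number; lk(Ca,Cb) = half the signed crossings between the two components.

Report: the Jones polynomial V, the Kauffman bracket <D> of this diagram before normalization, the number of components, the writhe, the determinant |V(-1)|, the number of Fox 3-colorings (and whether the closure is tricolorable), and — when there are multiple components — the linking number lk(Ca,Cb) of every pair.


V = -t^-7 + t^-6 - t^-5 + t^-4 + t^-2
<D> = -A^-7 - A + A^5 - A^9 + A^13 (w = -5)
1 component over 9 crossings, w = -5
3 Fox colorings among 3^9, |V(-1)| = 5: not tricolorable
why: w = -5 (over 9 crossings) is diagram-only; (-A^3)^(5) removes it from V


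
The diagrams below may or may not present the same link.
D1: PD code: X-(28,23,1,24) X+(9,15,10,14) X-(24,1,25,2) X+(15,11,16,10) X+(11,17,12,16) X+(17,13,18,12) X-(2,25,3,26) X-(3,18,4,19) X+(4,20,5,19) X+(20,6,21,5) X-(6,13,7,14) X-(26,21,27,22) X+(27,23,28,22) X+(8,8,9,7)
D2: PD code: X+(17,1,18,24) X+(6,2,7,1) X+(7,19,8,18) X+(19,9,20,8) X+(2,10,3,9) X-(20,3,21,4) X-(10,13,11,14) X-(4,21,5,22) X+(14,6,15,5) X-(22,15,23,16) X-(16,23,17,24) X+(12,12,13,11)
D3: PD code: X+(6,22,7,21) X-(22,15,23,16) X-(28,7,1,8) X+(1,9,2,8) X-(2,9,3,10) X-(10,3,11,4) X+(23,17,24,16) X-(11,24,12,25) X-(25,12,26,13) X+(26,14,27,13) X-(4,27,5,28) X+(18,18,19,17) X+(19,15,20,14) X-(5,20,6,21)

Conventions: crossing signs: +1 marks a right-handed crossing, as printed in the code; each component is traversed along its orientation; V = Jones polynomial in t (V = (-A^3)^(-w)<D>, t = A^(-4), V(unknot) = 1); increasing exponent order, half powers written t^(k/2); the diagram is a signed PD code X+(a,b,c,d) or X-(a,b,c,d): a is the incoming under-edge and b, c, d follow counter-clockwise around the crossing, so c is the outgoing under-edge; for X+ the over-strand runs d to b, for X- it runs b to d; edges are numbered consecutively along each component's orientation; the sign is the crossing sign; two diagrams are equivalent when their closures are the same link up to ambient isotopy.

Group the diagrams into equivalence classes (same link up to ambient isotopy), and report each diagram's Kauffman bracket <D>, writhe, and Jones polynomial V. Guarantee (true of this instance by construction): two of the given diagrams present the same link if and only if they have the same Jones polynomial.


classes: {D1} | {D2} | {D3}
V(D1) = -t^-3 + t^-2 - t^-1 + 3 - t + t^2 - t^3  [14 crossings, <D> = -A^-6 + A^-2 - A^2 + 3A^6 - A^10 + A^14 - A^18, w = +2]
D2 (bracket -A^-14 + A^-10 - A^-6 + 2A^-2 - A^2 + 2A^6 - A^10; 12 crossings at w = +2): V = -t^-1 + 2 - t + 2t^2 - t^3 + t^4 - t^5
V(D3) = -t^-4 + t^-3 + t^-1  [14 crossings, <D> = A^-2 + A^6 - A^10, w = -2]
note: comparing 3 Jones polynomials yields 3 groups


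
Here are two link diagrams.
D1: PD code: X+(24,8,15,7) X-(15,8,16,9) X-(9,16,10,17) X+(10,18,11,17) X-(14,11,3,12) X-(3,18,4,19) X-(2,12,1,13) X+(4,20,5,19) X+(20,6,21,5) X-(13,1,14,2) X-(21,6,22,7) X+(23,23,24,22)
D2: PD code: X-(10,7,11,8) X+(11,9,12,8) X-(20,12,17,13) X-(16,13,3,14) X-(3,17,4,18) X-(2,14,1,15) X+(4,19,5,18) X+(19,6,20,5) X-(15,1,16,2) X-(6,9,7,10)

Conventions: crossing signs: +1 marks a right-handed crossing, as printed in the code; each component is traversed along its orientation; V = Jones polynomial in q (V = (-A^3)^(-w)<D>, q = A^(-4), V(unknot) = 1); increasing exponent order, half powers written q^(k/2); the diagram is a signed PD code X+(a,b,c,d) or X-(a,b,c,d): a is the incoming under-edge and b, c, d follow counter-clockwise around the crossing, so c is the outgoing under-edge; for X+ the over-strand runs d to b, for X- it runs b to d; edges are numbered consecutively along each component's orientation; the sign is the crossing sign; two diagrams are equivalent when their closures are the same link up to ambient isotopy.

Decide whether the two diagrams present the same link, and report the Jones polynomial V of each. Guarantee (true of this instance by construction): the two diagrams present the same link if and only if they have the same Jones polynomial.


equivalent: yes
V(D1) = q^-3 + q^-2 + q^-1 + 1  (w -2, c 12, <D> = A^-6 + A^-2 + A^2 + A^6)
V(D2) = q^-3 + q^-2 + q^-1 + 1  [10 crossings, <D> = A^-12 + A^-8 + A^-4 + 1, w = -4]
key observation: one V(q) for all 2 diagrams — one class (guaranteed)


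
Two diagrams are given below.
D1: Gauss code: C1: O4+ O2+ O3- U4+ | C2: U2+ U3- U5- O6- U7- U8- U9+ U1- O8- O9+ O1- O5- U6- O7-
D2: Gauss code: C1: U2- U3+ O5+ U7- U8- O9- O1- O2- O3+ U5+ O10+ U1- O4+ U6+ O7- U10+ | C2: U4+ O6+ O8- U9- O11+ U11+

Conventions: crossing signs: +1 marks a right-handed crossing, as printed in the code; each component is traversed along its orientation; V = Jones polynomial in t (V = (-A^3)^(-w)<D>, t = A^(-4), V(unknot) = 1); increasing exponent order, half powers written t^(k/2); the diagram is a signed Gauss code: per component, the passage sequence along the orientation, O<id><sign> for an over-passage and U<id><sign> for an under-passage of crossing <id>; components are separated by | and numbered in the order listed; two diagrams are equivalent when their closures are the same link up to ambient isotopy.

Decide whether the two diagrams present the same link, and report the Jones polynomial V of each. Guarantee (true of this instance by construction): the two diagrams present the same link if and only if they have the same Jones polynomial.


equivalent: no
V(D1) = t^(-9/2) - t^(-5/2) - t^(-3/2) - t^(-1/2)  (w -3, c 9, <D> = A^-7 + A^-3 + A - A^9)
D2 (bracket A^-7 - A^-3 + 2A - A^5 + A^9 - A^13 + A^17; 11 crossings at w = +1): V = -t^(-7/2) + t^(-5/2) - t^(-3/2) + t^(-1/2) - 2t^(1/2) + t^(3/2) - t^(5/2)
why: 2 classes among 2 diagrams; unequal V(t) rules out equality


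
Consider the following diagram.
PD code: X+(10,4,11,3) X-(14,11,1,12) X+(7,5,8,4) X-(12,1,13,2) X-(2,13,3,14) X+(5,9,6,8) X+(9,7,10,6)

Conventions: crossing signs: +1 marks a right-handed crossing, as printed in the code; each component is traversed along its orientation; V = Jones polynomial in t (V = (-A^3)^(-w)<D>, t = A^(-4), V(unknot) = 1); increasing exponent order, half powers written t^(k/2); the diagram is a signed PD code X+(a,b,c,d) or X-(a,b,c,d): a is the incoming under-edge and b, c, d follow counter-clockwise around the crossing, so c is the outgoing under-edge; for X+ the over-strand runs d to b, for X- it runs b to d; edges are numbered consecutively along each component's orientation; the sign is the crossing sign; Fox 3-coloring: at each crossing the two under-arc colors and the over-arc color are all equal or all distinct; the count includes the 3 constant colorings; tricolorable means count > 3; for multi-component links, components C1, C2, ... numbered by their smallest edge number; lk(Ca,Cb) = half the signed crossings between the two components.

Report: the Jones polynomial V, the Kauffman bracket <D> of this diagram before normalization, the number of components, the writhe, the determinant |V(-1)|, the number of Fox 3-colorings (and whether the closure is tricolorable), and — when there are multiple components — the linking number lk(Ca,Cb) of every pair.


V(t) = -t^-3 + t^-2 - t^-1 + 3 - t + t^2 - t^3
bracket: A^-9 - A^-5 + A^-1 - 3A^3 + A^7 - A^11 + A^15, w = +1
1 component, writhe +1, over 7 crossings
det 9, colorings 27 of 3^7 — tricolorable
observation: V is palindromic (span 6, det 9): t -> 1/t fixes it; necessary, not sufficient, for amphichirality


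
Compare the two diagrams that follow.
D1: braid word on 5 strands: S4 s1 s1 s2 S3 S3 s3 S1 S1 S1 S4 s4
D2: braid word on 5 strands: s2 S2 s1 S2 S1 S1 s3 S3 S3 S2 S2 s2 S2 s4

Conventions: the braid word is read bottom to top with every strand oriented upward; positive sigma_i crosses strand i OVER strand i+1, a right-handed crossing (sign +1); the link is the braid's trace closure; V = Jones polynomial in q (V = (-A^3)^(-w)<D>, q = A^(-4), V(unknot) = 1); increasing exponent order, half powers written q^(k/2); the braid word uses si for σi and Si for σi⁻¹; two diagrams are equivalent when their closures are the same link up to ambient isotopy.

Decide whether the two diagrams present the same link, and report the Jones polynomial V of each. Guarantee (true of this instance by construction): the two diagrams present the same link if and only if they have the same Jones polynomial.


same link: no
V(D1) = 1  [12 crossings, <D> = A^-6, w = -2]
D2 (bracket A^-8 - A^-4 + 2 - A^4 + A^8 - A^12; 14 crossings at w = -4): V = -q^-6 + q^-5 - q^-4 + 2q^-3 - q^-2 + q^-1
note: 2 values of V(q) split the 2 diagrams


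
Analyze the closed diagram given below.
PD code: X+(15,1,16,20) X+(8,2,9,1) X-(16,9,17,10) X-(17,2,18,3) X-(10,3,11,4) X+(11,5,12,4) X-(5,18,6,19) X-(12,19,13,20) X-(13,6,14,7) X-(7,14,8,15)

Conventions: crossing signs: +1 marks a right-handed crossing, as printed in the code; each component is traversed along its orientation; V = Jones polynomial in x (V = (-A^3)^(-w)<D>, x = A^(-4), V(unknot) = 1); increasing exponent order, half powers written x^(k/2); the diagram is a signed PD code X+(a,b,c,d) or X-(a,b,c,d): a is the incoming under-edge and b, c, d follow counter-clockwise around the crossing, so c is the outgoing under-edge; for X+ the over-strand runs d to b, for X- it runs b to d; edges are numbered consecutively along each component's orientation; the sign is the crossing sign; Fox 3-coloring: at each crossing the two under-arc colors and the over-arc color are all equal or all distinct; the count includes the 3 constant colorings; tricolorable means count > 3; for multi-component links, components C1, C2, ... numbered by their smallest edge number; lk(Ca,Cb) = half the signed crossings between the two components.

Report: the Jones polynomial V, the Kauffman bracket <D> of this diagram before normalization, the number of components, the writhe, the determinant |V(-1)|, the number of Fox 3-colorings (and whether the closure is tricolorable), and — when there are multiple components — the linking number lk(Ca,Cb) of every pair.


V(x) = -x^-4 + x^-3 + x^-1
bracket: A^-8 + 1 - A^4, w = -4
1 component, writhe -4, over 10 crossings
det 3, colorings 9 of 3^10 — tricolorable
observation: det 3 = |V(-1)|; divisible by 3, so tricolorable


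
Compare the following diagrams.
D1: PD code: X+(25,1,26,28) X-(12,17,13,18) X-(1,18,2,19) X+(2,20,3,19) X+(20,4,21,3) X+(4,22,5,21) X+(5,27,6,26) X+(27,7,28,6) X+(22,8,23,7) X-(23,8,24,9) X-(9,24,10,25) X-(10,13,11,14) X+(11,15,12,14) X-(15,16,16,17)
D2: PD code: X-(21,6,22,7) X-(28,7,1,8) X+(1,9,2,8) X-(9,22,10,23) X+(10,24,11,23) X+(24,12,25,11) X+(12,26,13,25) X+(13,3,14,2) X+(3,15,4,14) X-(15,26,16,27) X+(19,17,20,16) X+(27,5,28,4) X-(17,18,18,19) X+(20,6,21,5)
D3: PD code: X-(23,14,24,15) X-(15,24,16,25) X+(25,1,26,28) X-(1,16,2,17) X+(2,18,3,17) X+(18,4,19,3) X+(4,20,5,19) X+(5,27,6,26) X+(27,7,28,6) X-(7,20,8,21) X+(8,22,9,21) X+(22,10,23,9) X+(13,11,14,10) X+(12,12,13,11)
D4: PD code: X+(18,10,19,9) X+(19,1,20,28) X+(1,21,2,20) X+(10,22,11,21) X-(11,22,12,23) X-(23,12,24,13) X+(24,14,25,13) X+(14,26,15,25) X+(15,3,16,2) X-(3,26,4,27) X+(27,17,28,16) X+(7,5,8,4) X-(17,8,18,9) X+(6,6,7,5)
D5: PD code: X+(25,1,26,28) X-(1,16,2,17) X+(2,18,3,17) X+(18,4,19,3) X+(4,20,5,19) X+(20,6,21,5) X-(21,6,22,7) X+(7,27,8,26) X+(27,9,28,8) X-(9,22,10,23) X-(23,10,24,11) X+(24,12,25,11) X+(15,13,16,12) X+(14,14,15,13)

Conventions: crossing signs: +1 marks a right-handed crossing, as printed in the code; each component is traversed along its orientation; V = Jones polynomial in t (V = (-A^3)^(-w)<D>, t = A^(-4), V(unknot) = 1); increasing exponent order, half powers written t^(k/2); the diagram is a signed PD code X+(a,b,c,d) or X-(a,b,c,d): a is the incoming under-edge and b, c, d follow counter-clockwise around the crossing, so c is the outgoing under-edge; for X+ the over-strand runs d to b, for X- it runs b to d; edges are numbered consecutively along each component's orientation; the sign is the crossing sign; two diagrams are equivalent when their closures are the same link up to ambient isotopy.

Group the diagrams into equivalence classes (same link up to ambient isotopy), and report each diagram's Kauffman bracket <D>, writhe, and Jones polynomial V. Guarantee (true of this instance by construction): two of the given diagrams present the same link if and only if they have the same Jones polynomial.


classes: {D1, D2, D3, D5} | {D4}
V(D1) = t - t^2 + 2t^3 - t^4 + t^5 - t^6  [14 crossings, <D> = -A^-18 + A^-14 - A^-10 + 2A^-6 - A^-2 + A^2, w = +2]
D2 (bracket -A^-12 + A^-8 - A^-4 + 2 - A^4 + A^8; 14 crossings at w = +4): V = t - t^2 + 2t^3 - t^4 + t^5 - t^6
V(D3) = t - t^2 + 2t^3 - t^4 + t^5 - t^6  [14 crossings, <D> = -A^-6 + A^-2 - A^2 + 2A^6 - A^10 + A^14, w = +6]
D4 (bracket -A^2 + A^6 + A^14; 14 crossings at w = +6): V = t + t^3 - t^4
V(D5) = t - t^2 + 2t^3 - t^4 + t^5 - t^6  (w +6, c 14, <D> = -A^-6 + A^-2 - A^2 + 2A^6 - A^10 + A^14)
note: V(t) takes 2 values over 5 diagrams, fixing the grouping


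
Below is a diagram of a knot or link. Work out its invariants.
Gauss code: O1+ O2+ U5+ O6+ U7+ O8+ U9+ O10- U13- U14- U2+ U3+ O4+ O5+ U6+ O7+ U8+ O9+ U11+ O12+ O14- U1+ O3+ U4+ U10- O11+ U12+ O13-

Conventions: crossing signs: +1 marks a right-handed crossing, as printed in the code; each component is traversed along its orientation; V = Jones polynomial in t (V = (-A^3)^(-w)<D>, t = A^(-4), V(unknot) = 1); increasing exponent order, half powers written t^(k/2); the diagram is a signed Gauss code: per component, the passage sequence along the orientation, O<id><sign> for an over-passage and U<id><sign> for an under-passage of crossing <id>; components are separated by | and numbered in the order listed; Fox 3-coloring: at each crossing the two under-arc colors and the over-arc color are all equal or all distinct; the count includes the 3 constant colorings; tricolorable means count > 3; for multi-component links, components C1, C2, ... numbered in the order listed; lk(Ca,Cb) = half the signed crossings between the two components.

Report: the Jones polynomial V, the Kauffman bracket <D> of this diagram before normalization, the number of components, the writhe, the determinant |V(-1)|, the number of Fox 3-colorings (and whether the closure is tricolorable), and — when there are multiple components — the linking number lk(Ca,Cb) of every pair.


Jones polynomial: V(t) = t^3 + 2t^5 - 2t^6 + 2t^7 - 3t^8 + 2t^9 - 2t^10 + t^11
<D> = A^-20 - 2A^-16 + 2A^-12 - 3A^-8 + 2A^-4 - 2 + 2A^4 + A^12; writhe +8
components 1, writhe +8 (14 crossings)
3-colorings: 9 of 3^14, det 15 — tricolorable
note: w = +8 (over 14 crossings) is diagram-only; (-A^3)^(-8) removes it from V


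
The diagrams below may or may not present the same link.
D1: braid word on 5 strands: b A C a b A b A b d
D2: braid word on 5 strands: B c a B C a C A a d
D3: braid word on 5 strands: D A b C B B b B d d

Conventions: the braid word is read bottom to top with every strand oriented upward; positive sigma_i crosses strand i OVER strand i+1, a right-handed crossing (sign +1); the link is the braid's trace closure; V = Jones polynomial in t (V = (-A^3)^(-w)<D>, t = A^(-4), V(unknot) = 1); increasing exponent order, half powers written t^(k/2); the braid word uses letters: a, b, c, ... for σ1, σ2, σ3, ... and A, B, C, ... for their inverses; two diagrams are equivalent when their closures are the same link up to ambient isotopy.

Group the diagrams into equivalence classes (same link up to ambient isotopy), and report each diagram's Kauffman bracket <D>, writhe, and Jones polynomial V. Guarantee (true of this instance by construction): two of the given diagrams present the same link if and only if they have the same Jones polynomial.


equivalence classes: {D1} | {D2} | {D3}
D1 (bracket A^-14 - 2A^-10 + 2A^-6 - 2A^-2 + 2A^2 - A^6 + A^10; 10 crossings at w = +2): V = t^-1 - 1 + 2t - 2t^2 + 2t^3 - 2t^4 + t^5
V(D2) = t^-4 - t^-3 + t^-2 - 2t^-1 + 2 - t + t^2  (w 0, c 10, <D> = A^-8 - A^-4 + 2 - 2A^4 + A^8 - A^12 + A^16)
V(D3) = 1  (w -2, c 10, <D> = A^-6)
observation: comparing 3 Jones polynomials yields 3 groups


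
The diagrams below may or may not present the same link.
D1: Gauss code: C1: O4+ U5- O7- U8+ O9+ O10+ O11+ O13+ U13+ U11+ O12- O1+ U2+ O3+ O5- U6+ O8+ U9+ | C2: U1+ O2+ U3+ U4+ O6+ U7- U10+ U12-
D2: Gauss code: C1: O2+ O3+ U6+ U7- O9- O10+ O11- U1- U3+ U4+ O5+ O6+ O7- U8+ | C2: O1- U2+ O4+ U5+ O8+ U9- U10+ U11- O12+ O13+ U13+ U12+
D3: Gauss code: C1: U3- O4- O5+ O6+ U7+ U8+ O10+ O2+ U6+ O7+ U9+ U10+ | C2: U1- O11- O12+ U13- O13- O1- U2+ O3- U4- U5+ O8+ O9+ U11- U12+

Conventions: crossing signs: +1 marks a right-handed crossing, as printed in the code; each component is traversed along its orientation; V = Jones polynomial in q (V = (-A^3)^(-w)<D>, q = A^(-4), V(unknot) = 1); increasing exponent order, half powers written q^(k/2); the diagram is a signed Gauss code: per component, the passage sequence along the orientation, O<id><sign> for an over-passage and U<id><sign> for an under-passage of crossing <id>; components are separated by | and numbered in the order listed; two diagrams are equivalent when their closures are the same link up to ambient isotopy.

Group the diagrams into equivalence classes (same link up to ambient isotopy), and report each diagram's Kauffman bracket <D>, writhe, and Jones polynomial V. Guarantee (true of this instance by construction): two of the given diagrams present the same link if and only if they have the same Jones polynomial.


equivalence classes: {D1} | {D2} | {D3}
D1 (bracket -A^-13 + 3A^-9 - 4A^-5 + 5A^-1 - 5A^3 + 5A^7 - 3A^11 + 2A^15; 13 crossings at w = +7): V = -2q^(3/2) + 3q^(5/2) - 5q^(7/2) + 5q^(9/2) - 5q^(11/2) + 4q^(13/2) - 3q^(15/2) + q^(17/2)
V(D2) = -q^(1/2) - q^(5/2)  [13 crossings, <D> = A^5 + A^13, w = +5]
V(D3) = -q^(3/2) - 2q^(7/2) + q^(9/2) - q^(11/2) + q^(13/2)  (w +3, c 13, <D> = -A^-17 + A^-13 - A^-9 + 2A^-5 + A^3)
observation: 3 values of V(q) split the 3 diagrams


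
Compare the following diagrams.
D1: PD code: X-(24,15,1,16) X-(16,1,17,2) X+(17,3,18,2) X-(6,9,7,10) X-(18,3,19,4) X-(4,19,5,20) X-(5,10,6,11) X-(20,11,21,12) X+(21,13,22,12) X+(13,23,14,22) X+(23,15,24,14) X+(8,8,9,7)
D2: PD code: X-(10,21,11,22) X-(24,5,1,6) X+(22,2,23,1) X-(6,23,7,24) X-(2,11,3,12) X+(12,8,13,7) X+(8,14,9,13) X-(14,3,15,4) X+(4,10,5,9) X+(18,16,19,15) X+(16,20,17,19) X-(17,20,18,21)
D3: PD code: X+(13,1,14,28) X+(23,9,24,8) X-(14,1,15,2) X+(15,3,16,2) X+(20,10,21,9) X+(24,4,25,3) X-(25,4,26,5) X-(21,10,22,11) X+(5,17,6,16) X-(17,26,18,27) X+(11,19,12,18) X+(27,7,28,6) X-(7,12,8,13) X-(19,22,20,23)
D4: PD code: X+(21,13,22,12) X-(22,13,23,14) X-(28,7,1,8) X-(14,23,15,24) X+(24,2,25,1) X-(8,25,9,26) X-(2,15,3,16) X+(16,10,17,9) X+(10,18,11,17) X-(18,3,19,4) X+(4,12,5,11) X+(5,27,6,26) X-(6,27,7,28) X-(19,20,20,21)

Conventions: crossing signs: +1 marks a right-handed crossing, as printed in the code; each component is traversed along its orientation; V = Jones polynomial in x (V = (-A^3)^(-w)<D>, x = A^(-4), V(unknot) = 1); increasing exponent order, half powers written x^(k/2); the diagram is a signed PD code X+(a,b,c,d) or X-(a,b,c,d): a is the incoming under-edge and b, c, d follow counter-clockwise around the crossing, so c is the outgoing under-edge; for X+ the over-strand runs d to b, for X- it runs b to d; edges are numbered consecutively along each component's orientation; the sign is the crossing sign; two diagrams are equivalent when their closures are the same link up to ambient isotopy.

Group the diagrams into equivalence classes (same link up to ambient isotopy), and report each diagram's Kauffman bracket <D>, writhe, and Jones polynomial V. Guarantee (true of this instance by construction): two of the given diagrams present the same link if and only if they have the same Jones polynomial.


equivalence classes: {D1} | {D2, D4} | {D3}
D1 (bracket A^-6; 12 crossings at w = -2): V = 1
D2 (bracket A^-16 - 4A^-12 + 7A^-8 - 9A^-4 + 11 - 10A^4 + 9A^8 - 6A^12 + 3A^16 - A^20; 12 crossings at w = 0): V = -x^-5 + 3x^-4 - 6x^-3 + 9x^-2 - 10x^-1 + 11 - 9x + 7x^2 - 4x^3 + x^4
V(D3) = x^-1 - 2 + 3x - 3x^2 + 4x^3 - 3x^4 + 2x^5 - x^6  [14 crossings, <D> = -A^-18 + 2A^-14 - 3A^-10 + 4A^-6 - 3A^-2 + 3A^2 - 2A^6 + A^10, w = +2]
D4 (bracket A^-22 - 4A^-18 + 7A^-14 - 9A^-10 + 11A^-6 - 10A^-2 + 9A^2 - 6A^6 + 3A^10 - A^14; 14 crossings at w = -2): V = -x^-5 + 3x^-4 - 6x^-3 + 9x^-2 - 10x^-1 + 11 - 9x + 7x^2 - 4x^3 + x^4
observation: 3 values of V(x) split the 4 diagrams


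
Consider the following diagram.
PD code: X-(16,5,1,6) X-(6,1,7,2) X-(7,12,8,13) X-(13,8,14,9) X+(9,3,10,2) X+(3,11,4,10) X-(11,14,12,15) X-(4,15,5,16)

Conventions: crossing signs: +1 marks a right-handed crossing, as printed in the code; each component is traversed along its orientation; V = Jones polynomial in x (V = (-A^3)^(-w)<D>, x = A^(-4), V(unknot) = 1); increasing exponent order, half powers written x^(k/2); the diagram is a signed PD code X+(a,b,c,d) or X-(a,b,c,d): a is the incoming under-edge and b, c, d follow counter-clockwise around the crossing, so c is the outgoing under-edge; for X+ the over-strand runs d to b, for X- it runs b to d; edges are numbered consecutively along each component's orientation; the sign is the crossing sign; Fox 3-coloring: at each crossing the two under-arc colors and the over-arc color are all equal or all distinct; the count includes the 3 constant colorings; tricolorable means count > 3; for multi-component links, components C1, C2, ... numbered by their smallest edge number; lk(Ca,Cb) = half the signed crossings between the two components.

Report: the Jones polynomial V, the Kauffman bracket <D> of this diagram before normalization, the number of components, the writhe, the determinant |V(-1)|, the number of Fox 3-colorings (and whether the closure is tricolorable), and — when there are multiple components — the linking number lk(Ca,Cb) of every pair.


V = x^-7 - 2x^-6 + 2x^-5 - 3x^-4 + 3x^-3 - 2x^-2 + 2x^-1
<D> = 2A^-8 - 2A^-4 + 3 - 3A^4 + 2A^8 - 2A^12 + A^16 (w = -4)
1 component over 8 crossings, w = -4
9 Fox colorings among 3^8, |V(-1)| = 15: tricolorable
why: the span of V is 6, forcing >= 6 crossings in any diagram


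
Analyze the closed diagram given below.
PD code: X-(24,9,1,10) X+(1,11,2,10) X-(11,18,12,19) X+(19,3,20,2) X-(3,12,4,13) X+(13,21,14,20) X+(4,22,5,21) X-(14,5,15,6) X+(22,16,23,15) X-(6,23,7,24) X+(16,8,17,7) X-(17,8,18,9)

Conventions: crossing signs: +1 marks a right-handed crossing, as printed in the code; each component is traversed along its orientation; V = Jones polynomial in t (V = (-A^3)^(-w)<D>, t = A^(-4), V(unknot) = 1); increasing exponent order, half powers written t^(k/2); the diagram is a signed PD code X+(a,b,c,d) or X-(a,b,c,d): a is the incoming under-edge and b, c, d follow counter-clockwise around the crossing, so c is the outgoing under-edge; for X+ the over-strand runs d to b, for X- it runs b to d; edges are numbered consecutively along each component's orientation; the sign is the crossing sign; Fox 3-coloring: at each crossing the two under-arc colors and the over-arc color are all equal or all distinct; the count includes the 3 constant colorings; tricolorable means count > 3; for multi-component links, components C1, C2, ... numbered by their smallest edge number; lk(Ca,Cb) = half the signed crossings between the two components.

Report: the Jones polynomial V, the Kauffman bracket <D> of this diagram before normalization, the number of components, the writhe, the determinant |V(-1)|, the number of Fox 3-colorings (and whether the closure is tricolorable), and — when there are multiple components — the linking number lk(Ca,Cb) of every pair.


V(t) = -t^-3 + t^-2 - t^-1 + 3 - t + t^2 - t^3
bracket: -A^-12 + A^-8 - A^-4 + 3 - A^4 + A^8 - A^12, w = 0
1 component, writhe 0, over 12 crossings
det 9, colorings 27 of 3^12 — tricolorable
observation: w = 0 shifts under R1 moves; the (-A^3)^(0) factor cancels that in V
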